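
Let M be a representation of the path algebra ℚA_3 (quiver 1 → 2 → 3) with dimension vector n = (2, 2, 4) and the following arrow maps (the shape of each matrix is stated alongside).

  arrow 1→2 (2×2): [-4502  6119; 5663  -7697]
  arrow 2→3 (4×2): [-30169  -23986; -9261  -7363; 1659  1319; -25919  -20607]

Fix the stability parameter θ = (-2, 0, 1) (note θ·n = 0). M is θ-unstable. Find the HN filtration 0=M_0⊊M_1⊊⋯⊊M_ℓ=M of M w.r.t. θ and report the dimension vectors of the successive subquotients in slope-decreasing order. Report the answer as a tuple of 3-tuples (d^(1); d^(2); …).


Interval decomposition of M: I[1,3]^2, I[3,3]^2.
HN type (ℓ=3): μ^(1)=1; μ^(2)=0; μ^(3)=-2

((0, 0, 4); (0, 2, 0); (2, 0, 0))


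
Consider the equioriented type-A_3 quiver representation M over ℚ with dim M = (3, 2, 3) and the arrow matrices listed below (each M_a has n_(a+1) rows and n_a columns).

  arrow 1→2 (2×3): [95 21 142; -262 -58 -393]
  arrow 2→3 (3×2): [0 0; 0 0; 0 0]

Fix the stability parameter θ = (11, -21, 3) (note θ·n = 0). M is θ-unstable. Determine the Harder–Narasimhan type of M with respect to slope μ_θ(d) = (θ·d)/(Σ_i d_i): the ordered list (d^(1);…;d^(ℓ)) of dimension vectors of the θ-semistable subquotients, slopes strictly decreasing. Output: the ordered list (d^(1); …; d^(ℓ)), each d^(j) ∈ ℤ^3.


Barcode: M ≅ I[1,1], I[1,2]^2, I[3,3]^3. HN layers by μ_θ (3 steps, strictly decreasing):
  μ^(1)=11; μ^(2)=3; μ^(3)=-5

((1, 0, 0); (0, 0, 3); (2, 2, 0))


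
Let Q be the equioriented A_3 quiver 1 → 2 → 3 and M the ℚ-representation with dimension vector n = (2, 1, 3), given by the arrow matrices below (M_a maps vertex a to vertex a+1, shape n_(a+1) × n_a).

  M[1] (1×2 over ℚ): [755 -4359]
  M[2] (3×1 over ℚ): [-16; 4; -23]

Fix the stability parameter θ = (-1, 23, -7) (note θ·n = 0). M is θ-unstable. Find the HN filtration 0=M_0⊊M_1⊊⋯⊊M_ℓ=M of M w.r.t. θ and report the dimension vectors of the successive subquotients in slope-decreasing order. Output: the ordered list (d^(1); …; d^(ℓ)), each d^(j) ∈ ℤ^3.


Barcode: M ≅ I[1,1], I[1,3], I[3,3]^2. HN layers by μ_θ (3 steps, strictly decreasing):
  μ^(1)=8; μ^(2)=-1; μ^(3)=-7

((0, 1, 1); (2, 0, 0); (0, 0, 2))


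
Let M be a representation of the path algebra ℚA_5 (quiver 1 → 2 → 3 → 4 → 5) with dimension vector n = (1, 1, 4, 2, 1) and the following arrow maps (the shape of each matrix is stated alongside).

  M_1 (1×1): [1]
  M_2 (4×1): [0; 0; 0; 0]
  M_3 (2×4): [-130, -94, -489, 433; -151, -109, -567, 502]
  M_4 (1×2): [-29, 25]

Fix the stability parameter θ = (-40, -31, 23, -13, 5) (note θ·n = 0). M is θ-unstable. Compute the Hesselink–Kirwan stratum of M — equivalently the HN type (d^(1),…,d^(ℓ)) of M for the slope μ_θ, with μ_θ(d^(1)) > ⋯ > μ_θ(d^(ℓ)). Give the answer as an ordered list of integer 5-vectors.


Via rank(M_{q-1}∘⋯∘M_p): M ≅ I[1,2], I[3,3]^2, I[3,4], I[3,5].
μ_θ-semistable layers: μ^(1)=23; μ^(2)=5; μ^(3)=-31; μ^(4)=-40

((0, 0, 2, 0, 0); (0, 0, 2, 2, 1); (0, 1, 0, 0, 0); (1, 0, 0, 0, 0))


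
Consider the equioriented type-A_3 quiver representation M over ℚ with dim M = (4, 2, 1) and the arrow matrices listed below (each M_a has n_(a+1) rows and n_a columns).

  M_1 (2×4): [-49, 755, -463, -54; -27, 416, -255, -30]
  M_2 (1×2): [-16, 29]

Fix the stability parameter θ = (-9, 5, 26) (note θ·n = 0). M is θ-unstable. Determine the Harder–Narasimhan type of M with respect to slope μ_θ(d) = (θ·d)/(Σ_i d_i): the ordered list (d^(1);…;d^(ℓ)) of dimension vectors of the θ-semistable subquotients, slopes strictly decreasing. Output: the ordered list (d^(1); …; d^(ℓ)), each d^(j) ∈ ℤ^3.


Interval decomposition of M: I[1,1]^2, I[1,2], I[1,3].
HN type (ℓ=3): μ^(1)=26; μ^(2)=5; μ^(3)=-9

((0, 0, 1); (0, 2, 0); (4, 0, 0))


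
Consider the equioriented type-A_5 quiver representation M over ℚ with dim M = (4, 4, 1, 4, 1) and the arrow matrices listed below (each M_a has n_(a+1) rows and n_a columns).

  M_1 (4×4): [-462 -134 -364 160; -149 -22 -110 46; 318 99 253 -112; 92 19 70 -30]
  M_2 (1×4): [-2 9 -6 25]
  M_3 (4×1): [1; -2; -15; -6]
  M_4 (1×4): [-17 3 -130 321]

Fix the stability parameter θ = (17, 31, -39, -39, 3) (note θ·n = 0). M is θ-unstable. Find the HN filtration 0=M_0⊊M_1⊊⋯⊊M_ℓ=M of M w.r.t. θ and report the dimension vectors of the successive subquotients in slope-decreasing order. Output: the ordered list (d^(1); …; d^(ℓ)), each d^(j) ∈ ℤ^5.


Via rank(M_{q-1}∘⋯∘M_p): M ≅ I[1,1], I[1,2]^2, I[1,5], I[2,2], I[4,4]^3.
μ_θ-semistable layers: μ^(1)=31; μ^(2)=17; μ^(3)=3; μ^(4)=-15/2; μ^(5)=-39

((0, 3, 0, 0, 0); (3, 0, 0, 0, 0); (0, 0, 0, 0, 1); (1, 1, 1, 1, 0); (0, 0, 0, 3, 0))


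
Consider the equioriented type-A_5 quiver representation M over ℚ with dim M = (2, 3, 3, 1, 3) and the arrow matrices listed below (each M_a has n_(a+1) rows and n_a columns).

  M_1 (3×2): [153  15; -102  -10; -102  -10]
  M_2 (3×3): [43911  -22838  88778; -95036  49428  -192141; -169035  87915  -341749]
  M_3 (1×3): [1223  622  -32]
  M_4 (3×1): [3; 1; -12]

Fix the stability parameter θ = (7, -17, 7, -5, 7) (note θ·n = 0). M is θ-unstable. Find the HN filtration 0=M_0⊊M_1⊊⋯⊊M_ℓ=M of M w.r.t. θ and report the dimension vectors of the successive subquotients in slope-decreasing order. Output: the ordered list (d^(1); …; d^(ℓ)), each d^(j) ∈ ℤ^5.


Via rank(M_{q-1}∘⋯∘M_p): M ≅ I[1,1], I[1,5], I[2,3]^2, I[5,5]^2.
μ_θ-semistable layers: μ^(1)=7; μ^(2)=1; μ^(3)=-5; μ^(4)=-17

((1, 0, 2, 0, 3); (0, 0, 1, 1, 0); (1, 1, 0, 0, 0); (0, 2, 0, 0, 0))


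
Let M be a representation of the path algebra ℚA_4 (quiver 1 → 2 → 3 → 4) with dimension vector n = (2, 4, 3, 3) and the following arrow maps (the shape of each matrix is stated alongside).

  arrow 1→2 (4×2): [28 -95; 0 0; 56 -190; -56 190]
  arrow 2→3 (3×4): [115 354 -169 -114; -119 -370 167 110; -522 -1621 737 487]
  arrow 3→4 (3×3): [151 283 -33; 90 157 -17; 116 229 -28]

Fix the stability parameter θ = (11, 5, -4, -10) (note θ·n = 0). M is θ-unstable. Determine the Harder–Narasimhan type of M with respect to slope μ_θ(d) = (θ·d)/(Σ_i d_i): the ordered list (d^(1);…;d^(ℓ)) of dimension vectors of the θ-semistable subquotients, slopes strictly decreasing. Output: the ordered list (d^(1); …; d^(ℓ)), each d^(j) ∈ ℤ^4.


Interval decomposition of M: I[1,1], I[1,4], I[2,2], I[2,4]^2.
HN type (ℓ=4): μ^(1)=11; μ^(2)=5; μ^(3)=1/2; μ^(4)=-3

((1, 0, 0, 0); (0, 1, 0, 0); (1, 1, 1, 1); (0, 2, 2, 2))


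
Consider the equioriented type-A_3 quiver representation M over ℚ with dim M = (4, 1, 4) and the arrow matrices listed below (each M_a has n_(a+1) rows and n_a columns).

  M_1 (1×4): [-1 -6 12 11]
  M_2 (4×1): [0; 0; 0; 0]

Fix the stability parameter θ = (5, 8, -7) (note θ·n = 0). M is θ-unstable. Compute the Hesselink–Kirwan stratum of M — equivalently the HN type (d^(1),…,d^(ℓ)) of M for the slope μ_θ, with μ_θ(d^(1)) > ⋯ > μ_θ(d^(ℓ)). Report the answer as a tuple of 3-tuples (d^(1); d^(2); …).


Barcode: M ≅ I[1,1]^3, I[1,2], I[3,3]^4. HN layers by μ_θ (3 steps, strictly decreasing):
  μ^(1)=8; μ^(2)=5; μ^(3)=-7

((0, 1, 0); (4, 0, 0); (0, 0, 4))


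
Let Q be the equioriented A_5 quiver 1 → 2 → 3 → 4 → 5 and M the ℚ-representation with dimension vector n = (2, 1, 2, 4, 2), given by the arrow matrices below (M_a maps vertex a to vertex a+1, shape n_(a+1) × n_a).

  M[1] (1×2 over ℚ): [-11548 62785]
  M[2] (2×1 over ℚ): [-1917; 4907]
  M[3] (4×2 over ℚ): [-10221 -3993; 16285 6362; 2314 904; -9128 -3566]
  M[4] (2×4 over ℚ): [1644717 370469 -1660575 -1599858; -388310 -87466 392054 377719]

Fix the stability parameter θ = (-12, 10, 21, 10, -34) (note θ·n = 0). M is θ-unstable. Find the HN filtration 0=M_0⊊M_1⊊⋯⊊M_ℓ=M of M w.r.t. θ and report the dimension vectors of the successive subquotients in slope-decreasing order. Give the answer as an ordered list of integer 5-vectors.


Interval decomposition of M: I[1,1], I[1,5], I[3,4], I[4,4], I[4,5].
HN type (ℓ=4): μ^(1)=31/2; μ^(2)=10; μ^(3)=7/4; μ^(4)=-12

((0, 0, 1, 1, 0); (0, 0, 0, 1, 0); (0, 1, 1, 1, 1); (2, 0, 0, 1, 1))


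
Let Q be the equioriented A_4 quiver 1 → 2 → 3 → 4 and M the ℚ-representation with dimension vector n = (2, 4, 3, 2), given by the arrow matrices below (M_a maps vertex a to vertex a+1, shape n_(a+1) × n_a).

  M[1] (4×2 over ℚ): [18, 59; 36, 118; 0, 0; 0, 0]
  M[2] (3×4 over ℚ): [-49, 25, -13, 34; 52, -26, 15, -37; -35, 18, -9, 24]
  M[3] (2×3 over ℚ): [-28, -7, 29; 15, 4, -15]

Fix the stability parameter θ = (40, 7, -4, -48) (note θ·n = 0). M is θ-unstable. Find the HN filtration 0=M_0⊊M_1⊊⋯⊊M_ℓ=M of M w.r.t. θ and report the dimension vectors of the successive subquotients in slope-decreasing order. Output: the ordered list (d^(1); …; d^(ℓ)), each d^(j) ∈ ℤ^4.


Interval decomposition of M: I[1,1], I[1,4], I[2,2], I[2,3], I[2,4].
HN type (ℓ=5): μ^(1)=40; μ^(2)=7; μ^(3)=3/2; μ^(4)=-5/4; μ^(5)=-15

((1, 0, 0, 0); (0, 1, 0, 0); (0, 1, 1, 0); (1, 1, 1, 1); (0, 1, 1, 1))


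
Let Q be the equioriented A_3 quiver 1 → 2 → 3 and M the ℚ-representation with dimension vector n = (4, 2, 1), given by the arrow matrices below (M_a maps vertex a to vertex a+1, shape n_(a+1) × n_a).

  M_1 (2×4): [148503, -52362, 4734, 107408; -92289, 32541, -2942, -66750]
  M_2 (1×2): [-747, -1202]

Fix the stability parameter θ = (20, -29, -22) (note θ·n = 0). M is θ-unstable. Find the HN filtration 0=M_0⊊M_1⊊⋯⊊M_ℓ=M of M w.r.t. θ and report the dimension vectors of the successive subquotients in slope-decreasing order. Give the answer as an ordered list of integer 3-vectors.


Via rank(M_{q-1}∘⋯∘M_p): M ≅ I[1,1]^2, I[1,2], I[1,3].
μ_θ-semistable layers: μ^(1)=20; μ^(2)=-9/2; μ^(3)=-31/3

((2, 0, 0); (1, 1, 0); (1, 1, 1))


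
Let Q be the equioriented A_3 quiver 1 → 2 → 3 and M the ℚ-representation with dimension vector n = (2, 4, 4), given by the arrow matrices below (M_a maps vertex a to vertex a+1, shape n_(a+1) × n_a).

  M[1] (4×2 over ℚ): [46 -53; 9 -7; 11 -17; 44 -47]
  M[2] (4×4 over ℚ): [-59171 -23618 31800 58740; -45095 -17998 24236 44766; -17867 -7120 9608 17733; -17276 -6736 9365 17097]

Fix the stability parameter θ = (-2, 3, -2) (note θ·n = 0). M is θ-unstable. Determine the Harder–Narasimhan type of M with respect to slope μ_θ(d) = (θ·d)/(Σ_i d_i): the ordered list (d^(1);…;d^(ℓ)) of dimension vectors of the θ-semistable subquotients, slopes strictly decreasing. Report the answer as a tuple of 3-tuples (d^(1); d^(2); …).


Barcode: M ≅ I[1,3]^2, I[2,2], I[2,3], I[3,3]. HN layers by μ_θ (3 steps, strictly decreasing):
  μ^(1)=3; μ^(2)=1/2; μ^(3)=-2

((0, 1, 0); (0, 3, 3); (2, 0, 1))


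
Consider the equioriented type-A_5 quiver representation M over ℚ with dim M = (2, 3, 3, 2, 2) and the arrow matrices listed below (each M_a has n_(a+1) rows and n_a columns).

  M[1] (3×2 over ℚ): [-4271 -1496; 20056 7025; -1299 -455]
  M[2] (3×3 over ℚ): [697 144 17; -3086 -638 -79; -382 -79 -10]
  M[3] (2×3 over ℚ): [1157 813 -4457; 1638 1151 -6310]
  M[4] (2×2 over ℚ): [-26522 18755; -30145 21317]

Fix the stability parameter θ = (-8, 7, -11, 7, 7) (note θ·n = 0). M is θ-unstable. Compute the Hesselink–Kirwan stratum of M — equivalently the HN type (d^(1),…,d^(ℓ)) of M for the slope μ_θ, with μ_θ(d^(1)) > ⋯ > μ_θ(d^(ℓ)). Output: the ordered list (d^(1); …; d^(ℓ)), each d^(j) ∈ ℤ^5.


Barcode: M ≅ I[1,3], I[1,5], I[2,5]. HN layers by μ_θ (3 steps, strictly decreasing):
  μ^(1)=7; μ^(2)=-2; μ^(3)=-8

((0, 0, 0, 2, 2); (0, 3, 3, 0, 0); (2, 0, 0, 0, 0))


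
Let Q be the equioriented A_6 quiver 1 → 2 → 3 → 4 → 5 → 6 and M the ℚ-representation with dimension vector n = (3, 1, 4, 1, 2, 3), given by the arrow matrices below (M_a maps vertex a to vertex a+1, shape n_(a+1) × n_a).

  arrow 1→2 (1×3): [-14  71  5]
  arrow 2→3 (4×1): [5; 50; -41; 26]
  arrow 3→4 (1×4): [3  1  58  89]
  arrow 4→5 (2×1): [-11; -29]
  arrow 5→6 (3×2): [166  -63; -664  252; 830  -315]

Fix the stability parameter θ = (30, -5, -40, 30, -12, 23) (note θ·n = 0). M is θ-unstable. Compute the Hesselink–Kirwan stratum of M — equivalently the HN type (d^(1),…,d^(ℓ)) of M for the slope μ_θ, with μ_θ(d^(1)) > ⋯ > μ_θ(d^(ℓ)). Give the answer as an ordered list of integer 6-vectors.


Via rank(M_{q-1}∘⋯∘M_p): M ≅ I[1,1]^2, I[1,6], I[3,3]^3, I[5,5], I[6,6]^2.
μ_θ-semistable layers: μ^(1)=30; μ^(2)=23; μ^(3)=9; μ^(4)=-5; μ^(5)=-12; μ^(6)=-40

((2, 0, 0, 0, 0, 0); (0, 0, 0, 0, 0, 3); (0, 0, 0, 1, 1, 0); (1, 1, 1, 0, 0, 0); (0, 0, 0, 0, 1, 0); (0, 0, 3, 0, 0, 0))


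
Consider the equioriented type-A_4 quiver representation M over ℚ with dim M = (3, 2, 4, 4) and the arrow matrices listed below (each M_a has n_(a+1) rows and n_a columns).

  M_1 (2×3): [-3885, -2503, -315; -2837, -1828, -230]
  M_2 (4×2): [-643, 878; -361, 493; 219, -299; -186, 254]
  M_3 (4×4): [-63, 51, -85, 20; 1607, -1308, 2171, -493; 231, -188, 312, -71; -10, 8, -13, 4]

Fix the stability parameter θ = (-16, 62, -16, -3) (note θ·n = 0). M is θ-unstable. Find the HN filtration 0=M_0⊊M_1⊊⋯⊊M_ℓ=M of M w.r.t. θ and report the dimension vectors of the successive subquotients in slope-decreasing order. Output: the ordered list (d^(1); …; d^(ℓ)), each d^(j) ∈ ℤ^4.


Via rank(M_{q-1}∘⋯∘M_p): M ≅ I[1,1], I[1,4]^2, I[3,3], I[3,4], I[4,4].
μ_θ-semistable layers: μ^(1)=43/3; μ^(2)=-3; μ^(3)=-16

((0, 2, 2, 2); (0, 0, 0, 2); (3, 0, 2, 0))


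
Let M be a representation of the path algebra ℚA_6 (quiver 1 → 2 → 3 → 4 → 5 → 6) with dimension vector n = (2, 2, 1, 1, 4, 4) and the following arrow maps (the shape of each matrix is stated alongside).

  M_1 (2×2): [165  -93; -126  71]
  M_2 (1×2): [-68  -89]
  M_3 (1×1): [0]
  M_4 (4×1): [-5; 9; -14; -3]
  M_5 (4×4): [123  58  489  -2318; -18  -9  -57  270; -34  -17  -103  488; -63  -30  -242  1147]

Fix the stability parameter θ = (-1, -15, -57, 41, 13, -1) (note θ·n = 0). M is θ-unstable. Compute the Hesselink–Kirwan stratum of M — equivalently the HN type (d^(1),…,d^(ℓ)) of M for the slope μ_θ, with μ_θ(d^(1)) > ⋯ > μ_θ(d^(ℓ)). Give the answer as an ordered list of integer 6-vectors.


Via rank(M_{q-1}∘⋯∘M_p): M ≅ I[1,2], I[1,3], I[4,6], I[5,6]^3.
μ_θ-semistable layers: μ^(1)=53/3; μ^(2)=6; μ^(3)=-8; μ^(4)=-73/3

((0, 0, 0, 1, 1, 1); (0, 0, 0, 0, 3, 3); (1, 1, 0, 0, 0, 0); (1, 1, 1, 0, 0, 0))


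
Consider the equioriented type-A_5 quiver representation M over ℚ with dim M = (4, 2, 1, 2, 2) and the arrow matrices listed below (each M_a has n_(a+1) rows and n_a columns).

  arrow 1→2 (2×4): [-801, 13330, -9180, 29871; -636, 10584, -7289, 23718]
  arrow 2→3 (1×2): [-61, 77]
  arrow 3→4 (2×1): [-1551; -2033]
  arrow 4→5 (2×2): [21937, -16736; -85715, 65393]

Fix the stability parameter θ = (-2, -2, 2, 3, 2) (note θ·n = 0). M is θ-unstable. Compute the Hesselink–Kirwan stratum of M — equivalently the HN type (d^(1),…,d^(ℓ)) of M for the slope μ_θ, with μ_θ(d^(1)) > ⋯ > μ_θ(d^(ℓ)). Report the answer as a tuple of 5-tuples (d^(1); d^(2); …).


Via rank(M_{q-1}∘⋯∘M_p): M ≅ I[1,1]^2, I[1,2], I[1,5], I[4,5].
μ_θ-semistable layers: μ^(1)=5/2; μ^(2)=2; μ^(3)=-2

((0, 0, 0, 2, 2); (0, 0, 1, 0, 0); (4, 2, 0, 0, 0))


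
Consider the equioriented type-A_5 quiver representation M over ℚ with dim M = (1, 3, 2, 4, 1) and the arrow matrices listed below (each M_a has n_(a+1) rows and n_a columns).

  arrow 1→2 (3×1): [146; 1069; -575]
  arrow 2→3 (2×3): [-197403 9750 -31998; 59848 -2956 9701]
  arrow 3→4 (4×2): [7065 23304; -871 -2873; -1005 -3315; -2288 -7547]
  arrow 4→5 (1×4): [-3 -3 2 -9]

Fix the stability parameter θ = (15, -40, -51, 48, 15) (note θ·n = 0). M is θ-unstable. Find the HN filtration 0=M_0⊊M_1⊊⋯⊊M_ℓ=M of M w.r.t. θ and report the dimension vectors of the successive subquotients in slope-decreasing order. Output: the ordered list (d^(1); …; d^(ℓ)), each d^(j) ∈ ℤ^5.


Via rank(M_{q-1}∘⋯∘M_p): M ≅ I[1,4], I[2,2], I[2,4], I[4,4], I[4,5].
μ_θ-semistable layers: μ^(1)=48; μ^(2)=63/2; μ^(3)=-76/3; μ^(4)=-40; μ^(5)=-91/2

((0, 0, 0, 3, 0); (0, 0, 0, 1, 1); (1, 1, 1, 0, 0); (0, 1, 0, 0, 0); (0, 1, 1, 0, 0))


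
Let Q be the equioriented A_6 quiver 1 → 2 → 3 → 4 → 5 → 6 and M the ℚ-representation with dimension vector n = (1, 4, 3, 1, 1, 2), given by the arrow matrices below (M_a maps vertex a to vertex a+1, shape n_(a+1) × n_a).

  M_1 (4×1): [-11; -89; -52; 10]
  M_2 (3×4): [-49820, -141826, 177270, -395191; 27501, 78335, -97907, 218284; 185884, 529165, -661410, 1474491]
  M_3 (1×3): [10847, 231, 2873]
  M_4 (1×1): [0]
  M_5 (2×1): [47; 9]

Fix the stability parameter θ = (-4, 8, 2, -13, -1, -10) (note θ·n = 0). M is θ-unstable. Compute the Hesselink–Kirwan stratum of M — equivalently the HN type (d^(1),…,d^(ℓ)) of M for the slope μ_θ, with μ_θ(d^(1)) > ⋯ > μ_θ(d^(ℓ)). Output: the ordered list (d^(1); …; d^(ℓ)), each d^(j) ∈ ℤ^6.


Via rank(M_{q-1}∘⋯∘M_p): M ≅ I[1,4], I[2,2], I[2,3]^2, I[5,6], I[6,6].
μ_θ-semistable layers: μ^(1)=8; μ^(2)=5; μ^(3)=-1; μ^(4)=-4; μ^(5)=-11/2; μ^(6)=-10

((0, 1, 0, 0, 0, 0); (0, 2, 2, 0, 0, 0); (0, 1, 1, 1, 0, 0); (1, 0, 0, 0, 0, 0); (0, 0, 0, 0, 1, 1); (0, 0, 0, 0, 0, 1))


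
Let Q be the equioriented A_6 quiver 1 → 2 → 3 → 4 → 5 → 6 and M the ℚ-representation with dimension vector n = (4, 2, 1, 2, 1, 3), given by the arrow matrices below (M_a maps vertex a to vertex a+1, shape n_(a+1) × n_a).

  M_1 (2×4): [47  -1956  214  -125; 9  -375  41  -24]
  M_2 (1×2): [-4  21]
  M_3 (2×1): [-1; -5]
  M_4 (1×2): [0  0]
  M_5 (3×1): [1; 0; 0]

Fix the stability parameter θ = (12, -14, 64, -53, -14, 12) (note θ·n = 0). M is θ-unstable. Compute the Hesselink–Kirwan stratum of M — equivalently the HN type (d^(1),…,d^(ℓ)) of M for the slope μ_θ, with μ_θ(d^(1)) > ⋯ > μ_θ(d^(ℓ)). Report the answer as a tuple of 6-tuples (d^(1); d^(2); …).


Barcode: M ≅ I[1,1]^2, I[1,2], I[1,4], I[4,4], I[5,6], I[6,6]^2. HN layers by μ_θ (5 steps, strictly decreasing):
  μ^(1)=12; μ^(2)=11/2; μ^(3)=-1; μ^(4)=-14; μ^(5)=-53

((2, 0, 0, 0, 0, 3); (0, 0, 1, 1, 0, 0); (2, 2, 0, 0, 0, 0); (0, 0, 0, 0, 1, 0); (0, 0, 0, 1, 0, 0))


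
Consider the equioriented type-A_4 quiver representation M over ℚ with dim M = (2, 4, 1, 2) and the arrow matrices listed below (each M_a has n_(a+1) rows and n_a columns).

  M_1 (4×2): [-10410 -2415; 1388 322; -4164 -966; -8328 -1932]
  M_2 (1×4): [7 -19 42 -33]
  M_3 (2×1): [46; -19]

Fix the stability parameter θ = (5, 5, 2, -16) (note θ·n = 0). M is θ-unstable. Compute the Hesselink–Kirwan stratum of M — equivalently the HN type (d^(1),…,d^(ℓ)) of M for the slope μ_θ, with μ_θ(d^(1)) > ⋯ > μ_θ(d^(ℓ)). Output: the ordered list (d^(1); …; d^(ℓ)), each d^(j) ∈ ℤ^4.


Interval decomposition of M: I[1,1], I[1,4], I[2,2]^3, I[4,4].
HN type (ℓ=3): μ^(1)=5; μ^(2)=-1; μ^(3)=-16

((1, 3, 0, 0); (1, 1, 1, 1); (0, 0, 0, 1))


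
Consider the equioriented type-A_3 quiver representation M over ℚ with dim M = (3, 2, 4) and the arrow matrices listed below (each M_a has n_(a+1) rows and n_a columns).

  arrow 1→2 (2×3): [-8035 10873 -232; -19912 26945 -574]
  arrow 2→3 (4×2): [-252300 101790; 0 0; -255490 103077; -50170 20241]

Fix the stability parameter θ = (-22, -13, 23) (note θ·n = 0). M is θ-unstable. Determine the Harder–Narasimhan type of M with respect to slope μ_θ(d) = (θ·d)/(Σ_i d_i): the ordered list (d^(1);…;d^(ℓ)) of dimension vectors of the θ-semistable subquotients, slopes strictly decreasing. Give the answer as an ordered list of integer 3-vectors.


Barcode: M ≅ I[1,1], I[1,2], I[1,3], I[3,3]^3. HN layers by μ_θ (3 steps, strictly decreasing):
  μ^(1)=23; μ^(2)=-13; μ^(3)=-22

((0, 0, 4); (0, 2, 0); (3, 0, 0))


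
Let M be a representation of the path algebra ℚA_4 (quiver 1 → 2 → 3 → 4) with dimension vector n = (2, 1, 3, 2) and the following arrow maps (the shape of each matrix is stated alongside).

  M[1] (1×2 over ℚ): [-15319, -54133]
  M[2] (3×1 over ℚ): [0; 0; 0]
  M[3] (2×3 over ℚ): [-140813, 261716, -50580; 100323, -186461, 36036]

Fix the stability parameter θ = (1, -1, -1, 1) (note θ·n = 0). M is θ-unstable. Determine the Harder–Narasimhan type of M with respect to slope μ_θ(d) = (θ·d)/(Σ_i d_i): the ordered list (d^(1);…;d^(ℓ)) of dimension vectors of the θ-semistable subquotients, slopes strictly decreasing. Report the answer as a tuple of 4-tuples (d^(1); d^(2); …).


Barcode: M ≅ I[1,1], I[1,2], I[3,3], I[3,4]^2. HN layers by μ_θ (3 steps, strictly decreasing):
  μ^(1)=1; μ^(2)=0; μ^(3)=-1

((1, 0, 0, 2); (1, 1, 0, 0); (0, 0, 3, 0))


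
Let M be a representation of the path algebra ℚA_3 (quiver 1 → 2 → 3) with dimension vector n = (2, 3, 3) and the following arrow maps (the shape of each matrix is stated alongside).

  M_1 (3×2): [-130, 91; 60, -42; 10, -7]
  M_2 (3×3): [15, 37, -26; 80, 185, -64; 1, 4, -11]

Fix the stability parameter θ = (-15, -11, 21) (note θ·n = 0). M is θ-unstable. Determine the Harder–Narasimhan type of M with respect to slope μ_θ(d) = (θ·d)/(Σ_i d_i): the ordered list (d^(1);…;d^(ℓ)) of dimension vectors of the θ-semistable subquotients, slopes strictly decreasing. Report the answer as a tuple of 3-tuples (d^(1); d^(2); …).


Interval decomposition of M: I[1,1], I[1,3], I[2,3]^2.
HN type (ℓ=3): μ^(1)=21; μ^(2)=-11; μ^(3)=-15

((0, 0, 3); (0, 3, 0); (2, 0, 0))


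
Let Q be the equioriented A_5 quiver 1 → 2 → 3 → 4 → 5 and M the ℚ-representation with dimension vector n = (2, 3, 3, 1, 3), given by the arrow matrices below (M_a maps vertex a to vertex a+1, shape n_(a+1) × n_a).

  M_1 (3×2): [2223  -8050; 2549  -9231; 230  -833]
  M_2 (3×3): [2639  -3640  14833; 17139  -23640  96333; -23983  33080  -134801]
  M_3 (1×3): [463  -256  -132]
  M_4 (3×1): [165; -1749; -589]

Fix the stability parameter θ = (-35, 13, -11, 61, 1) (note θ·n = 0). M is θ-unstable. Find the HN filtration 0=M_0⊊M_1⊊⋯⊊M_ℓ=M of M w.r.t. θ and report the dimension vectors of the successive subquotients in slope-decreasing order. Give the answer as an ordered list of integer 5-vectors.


Via rank(M_{q-1}∘⋯∘M_p): M ≅ I[1,2], I[1,5], I[2,2], I[3,3]^2, I[5,5]^2.
μ_θ-semistable layers: μ^(1)=31; μ^(2)=13; μ^(3)=1; μ^(4)=-11; μ^(5)=-35

((0, 0, 0, 1, 1); (0, 2, 0, 0, 0); (0, 1, 1, 0, 2); (0, 0, 2, 0, 0); (2, 0, 0, 0, 0))


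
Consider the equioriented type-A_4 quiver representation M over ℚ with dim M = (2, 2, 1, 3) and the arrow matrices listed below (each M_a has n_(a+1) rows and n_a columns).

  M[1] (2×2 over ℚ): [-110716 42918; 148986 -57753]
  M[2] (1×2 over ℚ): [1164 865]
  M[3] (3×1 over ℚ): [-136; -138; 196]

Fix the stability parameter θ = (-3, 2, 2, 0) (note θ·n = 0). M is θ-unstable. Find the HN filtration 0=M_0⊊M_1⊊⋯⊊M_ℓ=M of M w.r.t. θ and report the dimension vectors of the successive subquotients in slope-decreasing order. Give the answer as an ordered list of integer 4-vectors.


Barcode: M ≅ I[1,1], I[1,4], I[2,2], I[4,4]^2. HN layers by μ_θ (4 steps, strictly decreasing):
  μ^(1)=2; μ^(2)=4/3; μ^(3)=0; μ^(4)=-3

((0, 1, 0, 0); (0, 1, 1, 1); (0, 0, 0, 2); (2, 0, 0, 0))


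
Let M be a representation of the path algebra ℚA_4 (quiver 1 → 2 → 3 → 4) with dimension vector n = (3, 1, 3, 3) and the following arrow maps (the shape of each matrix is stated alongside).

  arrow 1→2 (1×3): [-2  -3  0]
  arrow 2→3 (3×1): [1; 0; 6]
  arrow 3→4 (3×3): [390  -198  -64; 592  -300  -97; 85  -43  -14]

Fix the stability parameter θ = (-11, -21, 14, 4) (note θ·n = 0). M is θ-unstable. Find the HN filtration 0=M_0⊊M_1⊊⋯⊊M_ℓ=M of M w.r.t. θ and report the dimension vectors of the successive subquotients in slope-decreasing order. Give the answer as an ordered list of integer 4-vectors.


Interval decomposition of M: I[1,1]^2, I[1,4], I[3,4]^2.
HN type (ℓ=3): μ^(1)=9; μ^(2)=-11; μ^(3)=-16

((0, 0, 3, 3); (2, 0, 0, 0); (1, 1, 0, 0))


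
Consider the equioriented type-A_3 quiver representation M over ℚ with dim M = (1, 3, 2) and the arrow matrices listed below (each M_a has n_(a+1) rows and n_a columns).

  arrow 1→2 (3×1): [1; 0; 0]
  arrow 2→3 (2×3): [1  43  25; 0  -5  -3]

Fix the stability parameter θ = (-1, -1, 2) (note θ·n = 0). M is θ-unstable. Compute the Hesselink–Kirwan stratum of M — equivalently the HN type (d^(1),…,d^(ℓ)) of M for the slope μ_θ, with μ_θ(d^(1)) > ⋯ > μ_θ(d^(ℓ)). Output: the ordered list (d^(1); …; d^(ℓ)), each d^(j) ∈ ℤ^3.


Barcode: M ≅ I[1,3], I[2,2], I[2,3]. HN layers by μ_θ (2 steps, strictly decreasing):
  μ^(1)=2; μ^(2)=-1

((0, 0, 2); (1, 3, 0))


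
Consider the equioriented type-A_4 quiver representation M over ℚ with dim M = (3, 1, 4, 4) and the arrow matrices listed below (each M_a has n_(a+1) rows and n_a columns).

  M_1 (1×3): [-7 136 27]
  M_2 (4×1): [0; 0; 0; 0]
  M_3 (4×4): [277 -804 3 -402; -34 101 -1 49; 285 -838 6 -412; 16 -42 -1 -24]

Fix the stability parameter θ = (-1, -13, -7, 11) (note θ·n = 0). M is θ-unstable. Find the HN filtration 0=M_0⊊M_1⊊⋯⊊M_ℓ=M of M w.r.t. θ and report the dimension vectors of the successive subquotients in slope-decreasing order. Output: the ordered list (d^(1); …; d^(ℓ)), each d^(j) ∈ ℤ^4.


Barcode: M ≅ I[1,1]^2, I[1,2], I[3,4]^4. HN layers by μ_θ (3 steps, strictly decreasing):
  μ^(1)=11; μ^(2)=-1; μ^(3)=-7

((0, 0, 0, 4); (2, 0, 0, 0); (1, 1, 4, 0))


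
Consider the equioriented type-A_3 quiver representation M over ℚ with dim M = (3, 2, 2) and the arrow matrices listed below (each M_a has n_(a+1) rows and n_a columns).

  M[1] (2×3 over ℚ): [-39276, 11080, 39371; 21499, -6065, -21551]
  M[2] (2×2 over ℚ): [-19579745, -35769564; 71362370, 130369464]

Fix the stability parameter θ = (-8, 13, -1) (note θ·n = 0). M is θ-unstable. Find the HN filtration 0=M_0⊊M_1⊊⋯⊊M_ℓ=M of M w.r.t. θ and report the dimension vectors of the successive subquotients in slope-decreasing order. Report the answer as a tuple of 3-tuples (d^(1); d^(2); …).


Barcode: M ≅ I[1,1], I[1,2], I[1,3], I[3,3]. HN layers by μ_θ (4 steps, strictly decreasing):
  μ^(1)=13; μ^(2)=6; μ^(3)=-1; μ^(4)=-8

((0, 1, 0); (0, 1, 1); (0, 0, 1); (3, 0, 0))


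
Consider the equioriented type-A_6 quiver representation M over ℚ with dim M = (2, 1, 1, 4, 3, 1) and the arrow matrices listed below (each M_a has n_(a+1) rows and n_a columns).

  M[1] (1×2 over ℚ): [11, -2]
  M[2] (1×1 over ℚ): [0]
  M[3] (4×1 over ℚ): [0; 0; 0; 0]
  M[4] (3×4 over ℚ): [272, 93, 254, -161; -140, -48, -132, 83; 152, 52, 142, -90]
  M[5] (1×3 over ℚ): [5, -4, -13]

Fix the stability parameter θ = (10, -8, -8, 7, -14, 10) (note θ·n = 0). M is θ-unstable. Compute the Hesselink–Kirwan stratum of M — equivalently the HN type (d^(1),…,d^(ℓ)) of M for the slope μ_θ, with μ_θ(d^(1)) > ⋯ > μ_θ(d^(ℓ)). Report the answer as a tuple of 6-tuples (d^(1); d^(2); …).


Barcode: M ≅ I[1,1], I[1,2], I[3,3], I[4,4], I[4,5]^2, I[4,6]. HN layers by μ_θ (5 steps, strictly decreasing):
  μ^(1)=10; μ^(2)=7; μ^(3)=1; μ^(4)=-7/2; μ^(5)=-8

((1, 0, 0, 0, 0, 1); (0, 0, 0, 1, 0, 0); (1, 1, 0, 0, 0, 0); (0, 0, 0, 3, 3, 0); (0, 0, 1, 0, 0, 0))


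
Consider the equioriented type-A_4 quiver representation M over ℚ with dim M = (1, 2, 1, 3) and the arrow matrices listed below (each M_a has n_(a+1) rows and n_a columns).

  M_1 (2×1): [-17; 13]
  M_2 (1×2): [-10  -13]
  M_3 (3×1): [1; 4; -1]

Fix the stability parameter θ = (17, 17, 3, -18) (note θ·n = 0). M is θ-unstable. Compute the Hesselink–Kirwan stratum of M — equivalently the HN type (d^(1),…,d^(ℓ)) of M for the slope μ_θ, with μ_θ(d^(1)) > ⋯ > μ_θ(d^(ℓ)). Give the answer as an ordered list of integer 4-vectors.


Via rank(M_{q-1}∘⋯∘M_p): M ≅ I[1,4], I[2,2], I[4,4]^2.
μ_θ-semistable layers: μ^(1)=17; μ^(2)=19/4; μ^(3)=-18

((0, 1, 0, 0); (1, 1, 1, 1); (0, 0, 0, 2))


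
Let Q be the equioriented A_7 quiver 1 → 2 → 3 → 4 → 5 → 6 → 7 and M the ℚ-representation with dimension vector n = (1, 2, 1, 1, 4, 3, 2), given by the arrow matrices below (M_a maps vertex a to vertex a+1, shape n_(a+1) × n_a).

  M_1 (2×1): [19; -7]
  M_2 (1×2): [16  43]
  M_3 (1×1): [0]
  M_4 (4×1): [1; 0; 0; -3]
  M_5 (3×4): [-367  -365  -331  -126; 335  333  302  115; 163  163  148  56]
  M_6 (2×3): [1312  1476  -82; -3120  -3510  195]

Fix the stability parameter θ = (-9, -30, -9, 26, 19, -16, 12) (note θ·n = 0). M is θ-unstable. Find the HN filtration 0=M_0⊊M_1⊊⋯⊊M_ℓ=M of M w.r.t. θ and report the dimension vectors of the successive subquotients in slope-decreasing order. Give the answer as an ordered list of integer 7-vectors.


Interval decomposition of M: I[1,3], I[2,2], I[4,7], I[5,5], I[5,6]^2, I[7,7].
HN type (ℓ=7): μ^(1)=19; μ^(2)=12; μ^(3)=29/3; μ^(4)=3/2; μ^(5)=-9; μ^(6)=-39/2; μ^(7)=-30

((0, 0, 0, 0, 1, 0, 0); (0, 0, 0, 0, 0, 0, 2); (0, 0, 0, 1, 1, 1, 0); (0, 0, 0, 0, 2, 2, 0); (0, 0, 1, 0, 0, 0, 0); (1, 1, 0, 0, 0, 0, 0); (0, 1, 0, 0, 0, 0, 0))


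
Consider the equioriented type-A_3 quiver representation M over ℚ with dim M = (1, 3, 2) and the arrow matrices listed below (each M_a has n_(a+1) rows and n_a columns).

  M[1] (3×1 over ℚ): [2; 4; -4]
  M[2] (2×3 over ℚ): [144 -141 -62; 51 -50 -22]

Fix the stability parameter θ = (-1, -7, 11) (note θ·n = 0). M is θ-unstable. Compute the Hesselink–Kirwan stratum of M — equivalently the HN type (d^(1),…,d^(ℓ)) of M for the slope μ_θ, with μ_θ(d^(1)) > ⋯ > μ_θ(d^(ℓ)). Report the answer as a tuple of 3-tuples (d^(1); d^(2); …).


Via rank(M_{q-1}∘⋯∘M_p): M ≅ I[1,3], I[2,2], I[2,3].
μ_θ-semistable layers: μ^(1)=11; μ^(2)=-4; μ^(3)=-7

((0, 0, 2); (1, 1, 0); (0, 2, 0))


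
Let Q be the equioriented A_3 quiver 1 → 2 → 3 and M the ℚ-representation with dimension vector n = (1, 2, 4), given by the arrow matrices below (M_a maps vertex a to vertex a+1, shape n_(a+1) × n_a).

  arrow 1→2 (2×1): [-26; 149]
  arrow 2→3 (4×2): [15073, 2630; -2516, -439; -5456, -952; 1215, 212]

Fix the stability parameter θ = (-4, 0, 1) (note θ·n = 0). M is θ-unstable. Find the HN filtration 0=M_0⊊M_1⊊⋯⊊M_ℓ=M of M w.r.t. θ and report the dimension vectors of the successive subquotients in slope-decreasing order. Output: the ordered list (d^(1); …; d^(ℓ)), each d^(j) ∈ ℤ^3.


Barcode: M ≅ I[1,3], I[2,3], I[3,3]^2. HN layers by μ_θ (3 steps, strictly decreasing):
  μ^(1)=1; μ^(2)=0; μ^(3)=-4

((0, 0, 4); (0, 2, 0); (1, 0, 0))


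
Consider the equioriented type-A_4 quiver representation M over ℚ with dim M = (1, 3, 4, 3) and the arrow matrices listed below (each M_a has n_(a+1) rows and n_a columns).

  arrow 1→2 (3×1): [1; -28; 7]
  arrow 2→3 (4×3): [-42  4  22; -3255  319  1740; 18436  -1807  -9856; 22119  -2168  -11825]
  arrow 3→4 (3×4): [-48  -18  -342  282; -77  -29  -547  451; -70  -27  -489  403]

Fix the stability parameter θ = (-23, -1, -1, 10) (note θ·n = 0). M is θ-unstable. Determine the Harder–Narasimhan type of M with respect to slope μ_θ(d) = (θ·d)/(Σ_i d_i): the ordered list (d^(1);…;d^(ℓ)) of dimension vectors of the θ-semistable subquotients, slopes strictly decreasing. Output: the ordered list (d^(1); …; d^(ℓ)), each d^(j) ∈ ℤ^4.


Barcode: M ≅ I[1,4], I[2,3]^2, I[3,4], I[4,4]. HN layers by μ_θ (3 steps, strictly decreasing):
  μ^(1)=10; μ^(2)=-1; μ^(3)=-23

((0, 0, 0, 3); (0, 3, 4, 0); (1, 0, 0, 0))


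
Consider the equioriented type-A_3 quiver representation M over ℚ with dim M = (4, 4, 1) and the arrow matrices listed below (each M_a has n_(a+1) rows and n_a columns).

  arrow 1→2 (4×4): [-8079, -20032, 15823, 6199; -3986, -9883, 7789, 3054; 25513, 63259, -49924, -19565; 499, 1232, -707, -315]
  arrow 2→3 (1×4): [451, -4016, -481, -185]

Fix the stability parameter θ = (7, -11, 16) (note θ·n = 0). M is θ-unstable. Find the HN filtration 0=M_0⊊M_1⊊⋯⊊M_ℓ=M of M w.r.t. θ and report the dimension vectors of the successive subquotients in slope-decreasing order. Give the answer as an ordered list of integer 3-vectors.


Barcode: M ≅ I[1,1]^2, I[1,2], I[1,3], I[2,2]^2. HN layers by μ_θ (4 steps, strictly decreasing):
  μ^(1)=16; μ^(2)=7; μ^(3)=-2; μ^(4)=-11

((0, 0, 1); (2, 0, 0); (2, 2, 0); (0, 2, 0))


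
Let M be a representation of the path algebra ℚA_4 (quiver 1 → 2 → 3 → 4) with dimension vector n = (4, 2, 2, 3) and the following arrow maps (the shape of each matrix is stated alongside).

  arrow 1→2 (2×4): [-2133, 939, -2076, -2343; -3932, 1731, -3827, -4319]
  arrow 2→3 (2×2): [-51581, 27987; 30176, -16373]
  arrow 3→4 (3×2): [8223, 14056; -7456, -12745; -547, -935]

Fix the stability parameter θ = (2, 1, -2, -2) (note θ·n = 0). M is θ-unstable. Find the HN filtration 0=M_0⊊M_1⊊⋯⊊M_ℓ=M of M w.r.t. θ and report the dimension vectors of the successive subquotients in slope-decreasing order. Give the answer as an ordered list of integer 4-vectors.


Interval decomposition of M: I[1,1]^2, I[1,4]^2, I[4,4].
HN type (ℓ=3): μ^(1)=2; μ^(2)=-1/4; μ^(3)=-2

((2, 0, 0, 0); (2, 2, 2, 2); (0, 0, 0, 1))


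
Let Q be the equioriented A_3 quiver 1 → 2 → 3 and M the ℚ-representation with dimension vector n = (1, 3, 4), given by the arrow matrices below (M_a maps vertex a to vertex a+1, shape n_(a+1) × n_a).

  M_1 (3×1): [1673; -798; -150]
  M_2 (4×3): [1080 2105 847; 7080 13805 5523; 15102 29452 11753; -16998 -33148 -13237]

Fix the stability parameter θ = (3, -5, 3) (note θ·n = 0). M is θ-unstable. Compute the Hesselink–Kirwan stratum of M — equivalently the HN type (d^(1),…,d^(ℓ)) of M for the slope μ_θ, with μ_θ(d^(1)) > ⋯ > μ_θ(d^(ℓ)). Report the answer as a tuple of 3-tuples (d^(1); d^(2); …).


Via rank(M_{q-1}∘⋯∘M_p): M ≅ I[1,2], I[2,3]^2, I[3,3]^2.
μ_θ-semistable layers: μ^(1)=3; μ^(2)=-1; μ^(3)=-5

((0, 0, 4); (1, 1, 0); (0, 2, 0))


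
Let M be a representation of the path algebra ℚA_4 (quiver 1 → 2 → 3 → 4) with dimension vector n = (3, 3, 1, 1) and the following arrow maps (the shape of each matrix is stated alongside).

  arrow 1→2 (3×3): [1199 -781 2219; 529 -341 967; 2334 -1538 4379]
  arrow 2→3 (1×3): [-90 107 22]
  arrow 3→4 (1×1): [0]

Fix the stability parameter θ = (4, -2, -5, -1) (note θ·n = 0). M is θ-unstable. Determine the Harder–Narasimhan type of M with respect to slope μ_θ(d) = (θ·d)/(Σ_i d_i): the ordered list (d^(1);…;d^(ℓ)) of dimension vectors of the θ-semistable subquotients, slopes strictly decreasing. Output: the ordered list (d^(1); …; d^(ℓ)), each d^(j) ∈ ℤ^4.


Interval decomposition of M: I[1,2]^2, I[1,3], I[4,4].
HN type (ℓ=2): μ^(1)=1; μ^(2)=-1

((2, 2, 0, 0); (1, 1, 1, 1))


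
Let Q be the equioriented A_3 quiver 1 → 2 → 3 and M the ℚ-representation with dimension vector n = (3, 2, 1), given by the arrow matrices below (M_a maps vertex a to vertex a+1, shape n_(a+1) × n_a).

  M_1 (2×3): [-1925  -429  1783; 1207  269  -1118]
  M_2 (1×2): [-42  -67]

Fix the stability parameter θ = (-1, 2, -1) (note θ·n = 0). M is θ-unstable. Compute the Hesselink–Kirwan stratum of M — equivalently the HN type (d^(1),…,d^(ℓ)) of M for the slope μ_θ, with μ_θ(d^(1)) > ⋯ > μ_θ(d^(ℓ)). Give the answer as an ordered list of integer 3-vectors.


Via rank(M_{q-1}∘⋯∘M_p): M ≅ I[1,1], I[1,2], I[1,3].
μ_θ-semistable layers: μ^(1)=2; μ^(2)=1/2; μ^(3)=-1

((0, 1, 0); (0, 1, 1); (3, 0, 0))


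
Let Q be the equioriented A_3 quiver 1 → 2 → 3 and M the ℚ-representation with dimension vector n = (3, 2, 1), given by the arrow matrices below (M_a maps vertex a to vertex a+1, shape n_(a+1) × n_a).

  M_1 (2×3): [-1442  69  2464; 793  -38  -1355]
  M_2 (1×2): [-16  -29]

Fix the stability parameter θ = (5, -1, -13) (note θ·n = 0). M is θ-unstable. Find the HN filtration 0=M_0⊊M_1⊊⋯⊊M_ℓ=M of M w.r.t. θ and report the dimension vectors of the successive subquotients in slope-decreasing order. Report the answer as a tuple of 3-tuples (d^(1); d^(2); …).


Interval decomposition of M: I[1,1], I[1,2], I[1,3].
HN type (ℓ=3): μ^(1)=5; μ^(2)=2; μ^(3)=-3

((1, 0, 0); (1, 1, 0); (1, 1, 1))


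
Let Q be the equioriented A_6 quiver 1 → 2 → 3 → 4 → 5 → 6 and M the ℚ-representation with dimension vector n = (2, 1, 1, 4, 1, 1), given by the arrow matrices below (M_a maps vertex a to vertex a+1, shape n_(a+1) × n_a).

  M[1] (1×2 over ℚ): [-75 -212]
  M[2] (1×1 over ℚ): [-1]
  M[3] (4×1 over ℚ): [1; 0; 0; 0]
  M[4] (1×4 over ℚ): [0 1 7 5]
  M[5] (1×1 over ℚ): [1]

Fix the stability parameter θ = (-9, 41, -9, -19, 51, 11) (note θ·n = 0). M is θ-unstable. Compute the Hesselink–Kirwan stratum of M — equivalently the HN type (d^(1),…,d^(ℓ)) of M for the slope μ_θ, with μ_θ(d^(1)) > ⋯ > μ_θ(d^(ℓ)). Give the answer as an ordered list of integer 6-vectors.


Via rank(M_{q-1}∘⋯∘M_p): M ≅ I[1,1], I[1,4], I[4,4]^2, I[4,6].
μ_θ-semistable layers: μ^(1)=31; μ^(2)=13/3; μ^(3)=-9; μ^(4)=-19

((0, 0, 0, 0, 1, 1); (0, 1, 1, 1, 0, 0); (2, 0, 0, 0, 0, 0); (0, 0, 0, 3, 0, 0))


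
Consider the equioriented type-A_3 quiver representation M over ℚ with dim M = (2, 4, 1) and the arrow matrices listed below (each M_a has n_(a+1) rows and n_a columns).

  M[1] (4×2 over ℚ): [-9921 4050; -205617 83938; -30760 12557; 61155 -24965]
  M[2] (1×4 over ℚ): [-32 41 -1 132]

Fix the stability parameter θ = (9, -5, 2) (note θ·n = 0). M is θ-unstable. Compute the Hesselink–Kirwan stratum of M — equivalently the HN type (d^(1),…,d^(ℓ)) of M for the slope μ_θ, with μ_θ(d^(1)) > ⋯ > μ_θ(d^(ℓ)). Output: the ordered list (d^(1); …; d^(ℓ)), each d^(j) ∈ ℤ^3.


Via rank(M_{q-1}∘⋯∘M_p): M ≅ I[1,2], I[1,3], I[2,2]^2.
μ_θ-semistable layers: μ^(1)=2; μ^(2)=-5

((2, 2, 1); (0, 2, 0))


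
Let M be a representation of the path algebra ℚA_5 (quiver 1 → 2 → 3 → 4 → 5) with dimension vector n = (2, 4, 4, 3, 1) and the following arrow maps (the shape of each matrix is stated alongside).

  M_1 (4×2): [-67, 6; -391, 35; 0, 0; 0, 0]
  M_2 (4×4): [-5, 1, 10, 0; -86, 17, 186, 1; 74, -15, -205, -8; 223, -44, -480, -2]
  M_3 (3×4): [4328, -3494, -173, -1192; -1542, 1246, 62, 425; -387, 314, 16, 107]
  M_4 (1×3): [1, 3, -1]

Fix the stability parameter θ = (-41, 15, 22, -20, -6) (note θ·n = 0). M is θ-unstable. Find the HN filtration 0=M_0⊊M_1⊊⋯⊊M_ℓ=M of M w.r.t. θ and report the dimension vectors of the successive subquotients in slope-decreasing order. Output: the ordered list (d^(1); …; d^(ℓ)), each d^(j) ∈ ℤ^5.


Interval decomposition of M: I[1,4], I[1,5], I[2,3], I[2,4].
HN type (ℓ=5): μ^(1)=22; μ^(2)=15; μ^(3)=17/3; μ^(4)=11/4; μ^(5)=-41

((0, 0, 1, 0, 0); (0, 1, 0, 0, 0); (0, 2, 2, 2, 0); (0, 1, 1, 1, 1); (2, 0, 0, 0, 0))


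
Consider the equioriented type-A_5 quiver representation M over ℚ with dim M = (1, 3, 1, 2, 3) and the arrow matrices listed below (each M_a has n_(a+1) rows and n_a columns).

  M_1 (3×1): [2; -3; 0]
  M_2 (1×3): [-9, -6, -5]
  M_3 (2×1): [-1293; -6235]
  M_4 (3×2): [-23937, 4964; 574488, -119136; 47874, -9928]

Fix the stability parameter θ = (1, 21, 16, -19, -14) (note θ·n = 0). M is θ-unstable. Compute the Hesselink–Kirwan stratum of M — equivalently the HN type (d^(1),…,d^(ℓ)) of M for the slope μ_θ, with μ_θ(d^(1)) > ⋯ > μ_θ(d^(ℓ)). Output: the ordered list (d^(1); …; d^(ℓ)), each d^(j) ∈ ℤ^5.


Via rank(M_{q-1}∘⋯∘M_p): M ≅ I[1,2], I[2,2], I[2,5], I[4,4], I[5,5]^2.
μ_θ-semistable layers: μ^(1)=21; μ^(2)=1; μ^(3)=-14; μ^(4)=-19

((0, 2, 0, 0, 0); (1, 1, 1, 1, 1); (0, 0, 0, 0, 2); (0, 0, 0, 1, 0))
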